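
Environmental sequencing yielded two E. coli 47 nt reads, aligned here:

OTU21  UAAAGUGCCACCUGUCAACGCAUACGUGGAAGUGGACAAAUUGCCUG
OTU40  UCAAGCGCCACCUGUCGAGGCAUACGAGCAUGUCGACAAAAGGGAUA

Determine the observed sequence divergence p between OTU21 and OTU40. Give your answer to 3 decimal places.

Differing sites — 2:A/C; 6:U/C; 17:A/G; 19:C/G; 27:U/A; 29:G/C; 31:A/U; 34:G/C; 41:U/A; 42:U/G; 44:C/G; 45:C/A; 47:G/A.
There are 13 differences over 47 sites, so p = 13/47 = 0.277.

0.277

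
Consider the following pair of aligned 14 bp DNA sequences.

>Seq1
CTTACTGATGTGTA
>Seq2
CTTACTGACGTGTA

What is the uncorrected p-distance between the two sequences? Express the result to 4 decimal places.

Differing sites — 9:T/C.
There are 1 differences over 14 sites, so p = 1/14 = 0.0714.

0.0714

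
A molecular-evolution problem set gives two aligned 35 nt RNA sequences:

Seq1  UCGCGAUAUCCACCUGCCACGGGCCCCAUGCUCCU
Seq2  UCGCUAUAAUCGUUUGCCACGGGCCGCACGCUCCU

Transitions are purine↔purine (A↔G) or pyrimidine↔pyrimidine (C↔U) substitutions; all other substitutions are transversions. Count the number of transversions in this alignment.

The sequences differ at positions 5 (G/U, transversion), 9 (U/A, transversion), 10 (C/U, transition), 12 (A/G, transition), 13 (C/U, transition), 14 (C/U, transition), 26 (C/G, transversion), 29 (U/C, transition).
Of the 8 differences, 5 transitions and 3 transversions, so the answer is 3.

3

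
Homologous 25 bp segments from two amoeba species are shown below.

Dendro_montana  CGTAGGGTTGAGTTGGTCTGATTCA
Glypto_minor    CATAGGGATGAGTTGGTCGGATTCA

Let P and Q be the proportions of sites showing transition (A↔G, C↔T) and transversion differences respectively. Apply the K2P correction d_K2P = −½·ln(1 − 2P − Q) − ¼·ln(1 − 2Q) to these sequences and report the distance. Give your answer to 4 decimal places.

Mismatches occur at site 2 (G→A, transition), site 8 (T→A, transversion), site 19 (T→G, transversion).
Of the 3 differences, 1 transition and 2 transversions over 25 sites: P = 1/25 = 0.040000, Q = 2/25 = 0.080000.
d = −0.5·ln(0.840000) − 0.25·ln(0.840000) = −0.5·(-0.174353) − 0.25·(-0.174353) = 0.1308.

0.1308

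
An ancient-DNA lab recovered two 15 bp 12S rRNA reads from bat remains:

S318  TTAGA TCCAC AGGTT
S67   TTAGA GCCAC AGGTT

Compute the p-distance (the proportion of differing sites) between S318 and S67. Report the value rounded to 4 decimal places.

A single mismatch occurs at site 6 (T→G).
There are 1 differences over 15 sites, so p = 1/15 = 0.0667.

0.0667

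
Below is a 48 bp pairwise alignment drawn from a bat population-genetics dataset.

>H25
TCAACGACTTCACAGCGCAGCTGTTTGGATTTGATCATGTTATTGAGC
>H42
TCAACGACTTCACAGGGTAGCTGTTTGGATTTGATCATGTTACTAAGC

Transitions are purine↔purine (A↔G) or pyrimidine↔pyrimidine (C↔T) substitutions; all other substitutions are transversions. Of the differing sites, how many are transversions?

The sequences differ at positions 16 (C/G, transversion), 18 (C/T, transition), 43 (T/C, transition), 45 (G/A, transition).
Of the 4 differences, 3 transitions and 1 transversion, so the answer is 1.

1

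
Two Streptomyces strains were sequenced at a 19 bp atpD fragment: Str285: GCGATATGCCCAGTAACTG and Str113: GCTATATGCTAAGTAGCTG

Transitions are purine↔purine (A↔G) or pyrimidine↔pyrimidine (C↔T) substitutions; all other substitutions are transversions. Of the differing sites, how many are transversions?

Mismatches occur at site 3 (G/T, transversion), site 10 (C/T, transition), site 11 (C/A, transversion), site 16 (A/G, transition).
Of the 4 differences, 2 transitions and 2 transversions, so the answer is 2.

2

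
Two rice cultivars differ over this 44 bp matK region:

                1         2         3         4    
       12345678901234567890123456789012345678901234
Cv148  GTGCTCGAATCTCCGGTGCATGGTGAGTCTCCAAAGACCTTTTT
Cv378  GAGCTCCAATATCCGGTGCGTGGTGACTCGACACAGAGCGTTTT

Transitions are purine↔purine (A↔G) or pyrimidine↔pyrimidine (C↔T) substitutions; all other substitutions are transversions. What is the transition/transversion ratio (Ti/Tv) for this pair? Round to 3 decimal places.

0.111

The sequences differ at positions 2 (T/A, transversion), 7 (G/C, transversion), 11 (C/A, transversion), 20 (A/G, transition), 27 (G/C, transversion), 30 (T/G, transversion), 31 (C/A, transversion), 34 (A/C, transversion), 38 (C/G, transversion), 40 (T/G, transversion).
Of the 10 differences, 1 transition and 9 transversions, so Ti/Tv = 1/9 = 0.111.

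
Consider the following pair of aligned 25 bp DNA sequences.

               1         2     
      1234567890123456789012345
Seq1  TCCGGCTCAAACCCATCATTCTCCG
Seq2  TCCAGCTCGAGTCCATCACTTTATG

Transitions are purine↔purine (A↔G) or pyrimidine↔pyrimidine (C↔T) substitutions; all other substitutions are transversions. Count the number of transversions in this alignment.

Differing sites — 4:G/A (Ti); 9:A/G (Ti); 11:A/G (Ti); 12:C/T (Ti); 19:T/C (Ti); 21:C/T (Ti); 23:C/A (Tv); 24:C/T (Ti).
Of the 8 differences, 7 transitions and 1 transversion, so the answer is 1.

1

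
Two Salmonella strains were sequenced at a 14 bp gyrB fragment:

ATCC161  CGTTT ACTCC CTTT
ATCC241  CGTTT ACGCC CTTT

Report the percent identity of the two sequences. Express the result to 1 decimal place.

92.9%

A single mismatch occurs at site 8 (T↔G).
13 of the 14 sites match, so the percent identity is 13/14 × 100 = 92.9%.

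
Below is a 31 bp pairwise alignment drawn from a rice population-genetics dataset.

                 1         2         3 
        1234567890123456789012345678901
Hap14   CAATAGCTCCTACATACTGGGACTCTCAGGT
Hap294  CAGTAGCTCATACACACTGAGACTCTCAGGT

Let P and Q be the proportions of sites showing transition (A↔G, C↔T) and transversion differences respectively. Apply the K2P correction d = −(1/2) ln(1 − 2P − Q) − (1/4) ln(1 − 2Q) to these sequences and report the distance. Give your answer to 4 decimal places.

The sequences differ at positions 3 (A/G, transition), 10 (C/A, transversion), 15 (T/C, transition), 20 (G/A, transition).
Of the 4 differences, 3 transitions and 1 transversion over 31 sites: P = 3/31 = 0.096774, Q = 1/31 = 0.032258.
d = −0.5·ln(0.774194) − 0.25·ln(0.935484) = −0.5·(-0.255933) − 0.25·(-0.066691) = 0.1446.

0.1446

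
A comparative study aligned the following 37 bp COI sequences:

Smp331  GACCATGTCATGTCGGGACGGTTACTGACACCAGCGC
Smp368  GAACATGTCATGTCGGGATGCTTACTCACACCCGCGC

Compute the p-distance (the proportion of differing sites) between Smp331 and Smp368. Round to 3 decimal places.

The sequences differ at positions 3 (C/A), 19 (C/T), 21 (G/C), 27 (G/C), 33 (A/C).
There are 5 differences over 37 sites, so p = 5/37 = 0.135.

0.135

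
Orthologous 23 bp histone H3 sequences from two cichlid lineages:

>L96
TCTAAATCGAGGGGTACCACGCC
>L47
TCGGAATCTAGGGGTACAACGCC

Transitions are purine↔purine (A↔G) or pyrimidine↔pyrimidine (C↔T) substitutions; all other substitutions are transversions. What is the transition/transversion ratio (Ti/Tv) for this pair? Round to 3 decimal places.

Mismatches occur at site 3 (T/G, transversion), site 4 (A/G, transition), site 9 (G/T, transversion), site 18 (C/A, transversion).
Of the 4 differences, 1 transition and 3 transversions, so Ti/Tv = 1/3 = 0.333.

0.333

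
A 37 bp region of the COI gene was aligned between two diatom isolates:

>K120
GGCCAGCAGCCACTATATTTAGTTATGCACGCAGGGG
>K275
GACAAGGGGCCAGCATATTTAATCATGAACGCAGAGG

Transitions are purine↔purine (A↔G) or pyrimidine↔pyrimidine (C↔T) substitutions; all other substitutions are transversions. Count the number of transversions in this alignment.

Differing sites — 2:G/A (Ti); 4:C/A (Tv); 7:C/G (Tv); 8:A/G (Ti); 13:C/G (Tv); 14:T/C (Ti); 22:G/A (Ti); 24:T/C (Ti); 28:C/A (Tv); 35:G/A (Ti).
Of the 10 differences, 6 transitions and 4 transversions, so the answer is 4.

4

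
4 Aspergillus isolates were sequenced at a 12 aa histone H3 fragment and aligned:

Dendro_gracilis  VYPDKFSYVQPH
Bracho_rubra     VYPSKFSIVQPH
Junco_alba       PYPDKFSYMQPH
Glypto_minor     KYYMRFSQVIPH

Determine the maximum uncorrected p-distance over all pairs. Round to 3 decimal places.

0.583

Pairwise Hamming distances:
  Dendro_gracilis vs Bracho_rubra: 2
  Dendro_gracilis vs Junco_alba: 2
  Dendro_gracilis vs Glypto_minor: 6
  Bracho_rubra vs Junco_alba: 4
  Bracho_rubra vs Glypto_minor: 6
  Junco_alba vs Glypto_minor: 7
The largest is 7 mismatches, between Junco_alba and Glypto_minor; p = 7/12 = 0.583.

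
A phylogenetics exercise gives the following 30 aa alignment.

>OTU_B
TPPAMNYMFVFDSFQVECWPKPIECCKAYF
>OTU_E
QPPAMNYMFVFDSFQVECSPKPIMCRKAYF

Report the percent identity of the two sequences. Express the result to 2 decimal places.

86.67%

Mismatches occur at site 1 (T/Q), site 19 (W/S), site 24 (E/M), site 26 (C/R).
26 of the 30 sites match, so the percent identity is 26/30 × 100 = 86.67%.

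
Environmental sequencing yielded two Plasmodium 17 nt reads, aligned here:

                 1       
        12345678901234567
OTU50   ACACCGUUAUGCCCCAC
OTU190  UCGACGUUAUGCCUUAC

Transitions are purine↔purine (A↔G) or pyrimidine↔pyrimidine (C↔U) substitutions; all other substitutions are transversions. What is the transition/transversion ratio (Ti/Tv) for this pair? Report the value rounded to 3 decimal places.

1.500

Mismatches occur at site 1 (A/U, transversion), site 3 (A/G, transition), site 4 (C/A, transversion), site 14 (C/U, transition), site 15 (C/U, transition).
Of the 5 differences, 3 transitions and 2 transversions, so Ti/Tv = 3/2 = 1.500.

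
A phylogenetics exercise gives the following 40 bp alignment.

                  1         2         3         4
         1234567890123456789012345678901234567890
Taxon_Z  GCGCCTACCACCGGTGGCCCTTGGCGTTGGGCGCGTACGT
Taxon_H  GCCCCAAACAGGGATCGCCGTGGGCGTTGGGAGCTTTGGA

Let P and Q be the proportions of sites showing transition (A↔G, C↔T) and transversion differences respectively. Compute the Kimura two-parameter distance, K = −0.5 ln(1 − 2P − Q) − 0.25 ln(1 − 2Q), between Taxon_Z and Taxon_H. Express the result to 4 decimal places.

The sequences differ at positions 3 (G/C, transversion), 6 (T/A, transversion), 8 (C/A, transversion), 11 (C/G, transversion), 12 (C/G, transversion), 14 (G/A, transition), 16 (G/C, transversion), 20 (C/G, transversion), 22 (T/G, transversion), 32 (C/A, transversion), 35 (G/T, transversion), 37 (A/T, transversion), 38 (C/G, transversion), 40 (T/A, transversion).
Of the 14 differences, 1 transition and 13 transversions over 40 sites: P = 1/40 = 0.025000, Q = 13/40 = 0.325000.
d = −0.5·ln(0.625000) − 0.25·ln(0.350000) = −0.5·(-0.470004) − 0.25·(-1.049822) = 0.4975.

0.4975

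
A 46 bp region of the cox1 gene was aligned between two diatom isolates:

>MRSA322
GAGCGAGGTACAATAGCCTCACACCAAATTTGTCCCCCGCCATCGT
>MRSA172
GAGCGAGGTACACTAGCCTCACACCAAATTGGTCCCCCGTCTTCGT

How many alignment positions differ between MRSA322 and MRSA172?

4

Mismatches occur at site 13 (A→C), site 31 (T→G), site 40 (C→T), site 42 (A→T).
That gives 4 mismatches out of 46 aligned sites, so the Hamming distance is 4.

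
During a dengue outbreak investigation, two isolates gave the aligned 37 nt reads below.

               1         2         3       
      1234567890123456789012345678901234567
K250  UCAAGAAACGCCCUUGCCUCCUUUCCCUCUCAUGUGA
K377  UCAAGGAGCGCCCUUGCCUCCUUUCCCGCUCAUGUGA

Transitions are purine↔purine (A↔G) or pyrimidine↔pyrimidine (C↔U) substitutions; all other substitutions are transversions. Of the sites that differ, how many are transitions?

The sequences differ at positions 6 (A/G, transition), 8 (A/G, transition), 28 (U/G, transversion).
Of the 3 differences, 2 transitions and 1 transversion, so the answer is 2.

2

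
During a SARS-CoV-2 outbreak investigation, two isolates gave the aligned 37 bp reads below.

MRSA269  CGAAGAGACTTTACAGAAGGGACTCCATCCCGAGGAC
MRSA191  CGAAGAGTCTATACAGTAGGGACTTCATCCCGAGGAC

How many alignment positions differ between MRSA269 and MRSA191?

4

Differing sites — 8:A/T; 11:T/A; 17:A/T; 25:C/T.
That gives 4 mismatches out of 37 aligned sites, so the Hamming distance is 4.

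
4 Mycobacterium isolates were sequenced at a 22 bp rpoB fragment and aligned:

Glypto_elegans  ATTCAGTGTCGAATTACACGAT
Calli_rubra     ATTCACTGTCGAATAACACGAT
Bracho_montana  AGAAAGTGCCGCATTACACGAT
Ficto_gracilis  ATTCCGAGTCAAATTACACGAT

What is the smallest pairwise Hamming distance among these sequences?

Pairwise Hamming distances:
  Glypto_elegans vs Calli_rubra: 2
  Glypto_elegans vs Bracho_montana: 5
  Glypto_elegans vs Ficto_gracilis: 3
  Calli_rubra vs Bracho_montana: 7
  Calli_rubra vs Ficto_gracilis: 5
  Bracho_montana vs Ficto_gracilis: 8
The smallest is 2, between Glypto_elegans and Calli_rubra.

2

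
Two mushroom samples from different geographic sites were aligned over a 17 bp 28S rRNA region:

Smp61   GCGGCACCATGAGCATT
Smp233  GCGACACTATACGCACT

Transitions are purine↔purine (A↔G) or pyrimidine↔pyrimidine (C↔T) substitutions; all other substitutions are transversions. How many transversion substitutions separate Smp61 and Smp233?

Mismatches occur at site 4 (G↔A, transition), site 8 (C↔T, transition), site 11 (G↔A, transition), site 12 (A↔C, transversion), site 16 (T↔C, transition).
Of the 5 differences, 4 transitions and 1 transversion, so the answer is 1.

1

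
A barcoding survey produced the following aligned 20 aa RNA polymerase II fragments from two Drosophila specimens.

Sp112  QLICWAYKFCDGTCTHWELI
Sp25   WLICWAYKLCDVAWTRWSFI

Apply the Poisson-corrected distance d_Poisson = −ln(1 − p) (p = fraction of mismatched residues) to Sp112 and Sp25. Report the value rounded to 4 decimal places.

0.5108

The sequences differ at positions 1 (Q/W), 9 (F/L), 12 (G/V), 13 (T/A), 14 (C/W), 16 (H/R), 18 (E/S), 19 (L/F).
p = 8/20 = 0.400000.
d = −ln(1 − 0.400000) = −ln(0.600000) = 0.5108.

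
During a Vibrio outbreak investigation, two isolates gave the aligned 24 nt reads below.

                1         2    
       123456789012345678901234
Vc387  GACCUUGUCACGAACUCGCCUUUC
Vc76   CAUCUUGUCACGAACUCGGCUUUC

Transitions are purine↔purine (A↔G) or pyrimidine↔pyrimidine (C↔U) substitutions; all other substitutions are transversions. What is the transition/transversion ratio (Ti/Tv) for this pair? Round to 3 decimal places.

The sequences differ at positions 1 (G/C, transversion), 3 (C/U, transition), 19 (C/G, transversion).
Of the 3 differences, 1 transition and 2 transversions, so Ti/Tv = 1/2 = 0.500.

0.500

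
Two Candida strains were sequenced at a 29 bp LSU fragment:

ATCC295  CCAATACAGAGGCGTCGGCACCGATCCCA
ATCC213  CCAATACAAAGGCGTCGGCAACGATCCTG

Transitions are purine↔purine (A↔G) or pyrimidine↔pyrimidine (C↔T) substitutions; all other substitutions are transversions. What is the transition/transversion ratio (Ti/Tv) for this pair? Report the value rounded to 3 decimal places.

3.000

The sequences differ at positions 9 (G/A, transition), 21 (C/A, transversion), 28 (C/T, transition), 29 (A/G, transition).
Of the 4 differences, 3 transitions and 1 transversion, so Ti/Tv = 3/1 = 3.000.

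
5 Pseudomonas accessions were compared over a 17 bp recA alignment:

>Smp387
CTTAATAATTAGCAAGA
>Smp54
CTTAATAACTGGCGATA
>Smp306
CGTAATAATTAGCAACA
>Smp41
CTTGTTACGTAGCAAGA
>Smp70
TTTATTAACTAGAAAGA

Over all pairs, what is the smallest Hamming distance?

Pairwise Hamming distances:
  Smp387 vs Smp54: 4
  Smp387 vs Smp306: 2
  Smp387 vs Smp41: 4
  Smp387 vs Smp70: 4
  Smp54 vs Smp306: 5
  Smp54 vs Smp41: 7
  Smp54 vs Smp70: 6
  Smp306 vs Smp41: 6
  Smp306 vs Smp70: 6
  Smp41 vs Smp70: 5
The smallest is 2, between Smp387 and Smp306.

2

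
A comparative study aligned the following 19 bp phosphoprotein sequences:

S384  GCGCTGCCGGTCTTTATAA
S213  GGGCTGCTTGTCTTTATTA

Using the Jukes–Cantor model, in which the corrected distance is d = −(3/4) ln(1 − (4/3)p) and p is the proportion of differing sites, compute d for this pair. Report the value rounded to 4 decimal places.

0.2471

The sequences differ at positions 2 (C/G), 8 (C/T), 9 (G/T), 18 (A/T).
p = 4/19 = 0.210526.
d = −0.75 · ln(1 − (4/3)·0.210526) = −0.75 · ln(0.719299) = −0.75 · (-0.329478) = 0.2471.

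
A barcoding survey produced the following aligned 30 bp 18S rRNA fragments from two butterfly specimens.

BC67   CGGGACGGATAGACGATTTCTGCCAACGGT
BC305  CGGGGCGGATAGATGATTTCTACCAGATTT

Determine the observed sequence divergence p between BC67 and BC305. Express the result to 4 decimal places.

0.2333

The sequences differ at positions 5 (A/G), 14 (C/T), 22 (G/A), 26 (A/G), 27 (C/A), 28 (G/T), 29 (G/T).
There are 7 differences over 30 sites, so p = 7/30 = 0.2333.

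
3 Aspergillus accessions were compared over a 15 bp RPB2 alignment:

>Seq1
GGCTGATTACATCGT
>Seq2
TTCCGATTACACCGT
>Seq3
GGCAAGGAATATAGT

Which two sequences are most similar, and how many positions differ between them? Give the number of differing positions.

Pairwise Hamming distances:
  Seq1 vs Seq2: 4
  Seq1 vs Seq3: 7
  Seq2 vs Seq3: 10
The smallest is 4, between Seq1 and Seq2.

4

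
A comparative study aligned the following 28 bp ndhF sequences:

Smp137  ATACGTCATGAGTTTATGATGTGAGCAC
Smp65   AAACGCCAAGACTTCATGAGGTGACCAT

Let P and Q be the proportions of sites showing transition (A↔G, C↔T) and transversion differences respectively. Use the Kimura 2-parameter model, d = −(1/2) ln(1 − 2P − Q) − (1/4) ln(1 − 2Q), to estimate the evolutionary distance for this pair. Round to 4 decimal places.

0.3600

Mismatches occur at site 2 (T/A, transversion), site 6 (T/C, transition), site 9 (T/A, transversion), site 12 (G/C, transversion), site 15 (T/C, transition), site 20 (T/G, transversion), site 25 (G/C, transversion), site 28 (C/T, transition).
Of the 8 differences, 3 transitions and 5 transversions over 28 sites: P = 3/28 = 0.107143, Q = 5/28 = 0.178571.
d = −0.5·ln(0.607143) − 0.25·ln(0.642858) = −0.5·(-0.498991) − 0.25·(-0.441831) = 0.3600.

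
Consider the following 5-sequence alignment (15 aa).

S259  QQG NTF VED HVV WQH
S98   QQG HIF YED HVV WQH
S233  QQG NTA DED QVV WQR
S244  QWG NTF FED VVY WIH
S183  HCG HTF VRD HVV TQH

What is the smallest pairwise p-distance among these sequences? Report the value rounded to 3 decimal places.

0.200

Pairwise Hamming distances:
  S259 vs S98: 3
  S259 vs S233: 4
  S259 vs S244: 5
  S259 vs S183: 5
  S98 vs S233: 6
  S98 vs S244: 7
  S98 vs S183: 6
  S233 vs S244: 7
  S233 vs S183: 9
  S244 vs S183: 9
The smallest is 3 mismatches, between S259 and S98; p = 3/15 = 0.200.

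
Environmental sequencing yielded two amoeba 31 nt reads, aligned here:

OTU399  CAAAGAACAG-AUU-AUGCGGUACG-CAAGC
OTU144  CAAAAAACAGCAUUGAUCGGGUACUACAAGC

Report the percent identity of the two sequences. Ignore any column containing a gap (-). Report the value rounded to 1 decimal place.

Excluding the 3 gap columns leaves 28 comparable sites.
Differing sites — 5:G/A; 18:G/C; 19:C/G; 25:G/U.
24 of the 28 comparable sites match, so the percent identity is 24/28 × 100 = 85.7%.

85.7%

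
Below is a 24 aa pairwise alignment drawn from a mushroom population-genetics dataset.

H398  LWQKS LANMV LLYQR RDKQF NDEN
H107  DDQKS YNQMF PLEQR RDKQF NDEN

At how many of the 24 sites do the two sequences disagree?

Differing sites — 1:L/D; 2:W/D; 6:L/Y; 7:A/N; 8:N/Q; 10:V/F; 11:L/P; 13:Y/E.
That gives 8 mismatches out of 24 aligned sites, so the Hamming distance is 8.

8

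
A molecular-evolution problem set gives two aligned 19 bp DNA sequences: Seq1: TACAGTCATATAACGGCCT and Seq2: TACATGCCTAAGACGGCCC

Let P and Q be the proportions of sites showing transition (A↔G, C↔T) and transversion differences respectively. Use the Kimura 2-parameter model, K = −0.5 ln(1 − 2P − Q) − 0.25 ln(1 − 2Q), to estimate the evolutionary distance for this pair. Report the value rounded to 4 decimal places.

0.4099

Differing sites — 5:G/T (Tv); 6:T/G (Tv); 8:A/C (Tv); 11:T/A (Tv); 12:A/G (Ti); 19:T/C (Ti).
Of the 6 differences, 2 transitions and 4 transversions over 19 sites: P = 2/19 = 0.105263, Q = 4/19 = 0.210526.
d = −0.5·ln(0.578948) − 0.25·ln(0.578948) = −0.5·(-0.546543) − 0.25·(-0.546543) = 0.4099.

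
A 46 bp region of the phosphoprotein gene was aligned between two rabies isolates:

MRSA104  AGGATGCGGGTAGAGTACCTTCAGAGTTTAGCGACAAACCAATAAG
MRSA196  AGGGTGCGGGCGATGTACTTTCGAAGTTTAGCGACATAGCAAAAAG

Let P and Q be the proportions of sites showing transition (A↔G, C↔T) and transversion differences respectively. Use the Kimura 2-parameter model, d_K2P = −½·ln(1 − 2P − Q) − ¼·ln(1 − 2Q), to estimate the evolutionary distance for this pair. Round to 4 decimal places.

0.2960

Mismatches occur at site 4 (A/G, transition), site 11 (T/C, transition), site 12 (A/G, transition), site 13 (G/A, transition), site 14 (A/T, transversion), site 19 (C/T, transition), site 23 (A/G, transition), site 24 (G/A, transition), site 37 (A/T, transversion), site 39 (C/G, transversion), site 43 (T/A, transversion).
Of the 11 differences, 7 transitions and 4 transversions over 46 sites: P = 7/46 = 0.152174, Q = 4/46 = 0.086957.
d = −0.5·ln(0.608695) − 0.25·ln(0.826086) = −0.5·(-0.496438) − 0.25·(-0.191056) = 0.2960.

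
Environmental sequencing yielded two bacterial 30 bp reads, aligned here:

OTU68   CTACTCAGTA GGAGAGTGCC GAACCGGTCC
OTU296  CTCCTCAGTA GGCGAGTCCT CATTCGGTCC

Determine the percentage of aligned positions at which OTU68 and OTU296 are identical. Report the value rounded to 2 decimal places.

76.67%

Differing sites — 3:A/C; 13:A/C; 18:G/C; 20:C/T; 21:G/C; 23:A/T; 24:C/T.
23 of the 30 sites match, so the percent identity is 23/30 × 100 = 76.67%.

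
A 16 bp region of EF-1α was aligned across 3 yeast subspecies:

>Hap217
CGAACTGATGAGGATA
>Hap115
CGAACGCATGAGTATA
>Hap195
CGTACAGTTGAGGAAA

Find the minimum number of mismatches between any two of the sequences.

3

Pairwise Hamming distances:
  Hap217 vs Hap115: 3
  Hap217 vs Hap195: 4
  Hap115 vs Hap195: 6
The smallest is 3, between Hap217 and Hap115.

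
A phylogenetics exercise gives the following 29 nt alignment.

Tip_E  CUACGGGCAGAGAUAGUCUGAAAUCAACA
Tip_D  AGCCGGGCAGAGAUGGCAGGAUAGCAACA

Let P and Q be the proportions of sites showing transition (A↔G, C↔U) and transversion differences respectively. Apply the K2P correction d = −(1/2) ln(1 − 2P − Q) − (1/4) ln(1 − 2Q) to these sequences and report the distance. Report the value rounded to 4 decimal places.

0.4033

The sequences differ at positions 1 (C/A, transversion), 2 (U/G, transversion), 3 (A/C, transversion), 15 (A/G, transition), 17 (U/C, transition), 18 (C/A, transversion), 19 (U/G, transversion), 22 (A/U, transversion), 24 (U/G, transversion).
Of the 9 differences, 2 transitions and 7 transversions over 29 sites: P = 2/29 = 0.068966, Q = 7/29 = 0.241379.
d = −0.5·ln(0.620689) − 0.25·ln(0.517242) = −0.5·(-0.476925) − 0.25·(-0.659244) = 0.4033.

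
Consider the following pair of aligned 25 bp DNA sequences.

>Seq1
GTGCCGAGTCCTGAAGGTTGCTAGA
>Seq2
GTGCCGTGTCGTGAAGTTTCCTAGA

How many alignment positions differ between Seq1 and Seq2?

4

The sequences differ at positions 7 (A/T), 11 (C/G), 17 (G/T), 20 (G/C).
That gives 4 mismatches out of 25 aligned sites, so the Hamming distance is 4.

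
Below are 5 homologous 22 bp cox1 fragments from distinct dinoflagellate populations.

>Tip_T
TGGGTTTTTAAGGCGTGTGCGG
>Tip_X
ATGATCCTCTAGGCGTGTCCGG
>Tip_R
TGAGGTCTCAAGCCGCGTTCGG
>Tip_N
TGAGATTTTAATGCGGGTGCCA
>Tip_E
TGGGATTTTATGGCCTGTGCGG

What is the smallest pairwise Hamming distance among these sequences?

3

Pairwise Hamming distances:
  Tip_T vs Tip_X: 8
  Tip_T vs Tip_R: 7
  Tip_T vs Tip_N: 6
  Tip_T vs Tip_E: 3
  Tip_X vs Tip_R: 10
  Tip_X vs Tip_N: 14
  Tip_X vs Tip_E: 11
  Tip_R vs Tip_N: 9
  Tip_R vs Tip_E: 9
  Tip_N vs Tip_E: 7
The smallest is 3, between Tip_T and Tip_E.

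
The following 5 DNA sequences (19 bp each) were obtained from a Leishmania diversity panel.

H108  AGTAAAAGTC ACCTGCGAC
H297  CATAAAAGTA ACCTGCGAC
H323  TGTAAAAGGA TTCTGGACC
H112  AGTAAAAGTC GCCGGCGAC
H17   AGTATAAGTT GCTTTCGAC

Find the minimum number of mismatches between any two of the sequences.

Pairwise Hamming distances:
  H108 vs H297: 3
  H108 vs H323: 8
  H108 vs H112: 2
  H108 vs H17: 5
  H297 vs H323: 8
  H297 vs H112: 5
  H297 vs H17: 7
  H323 vs H112: 9
  H323 vs H17: 11
  H112 vs H17: 5
The smallest is 2, between H108 and H112.

2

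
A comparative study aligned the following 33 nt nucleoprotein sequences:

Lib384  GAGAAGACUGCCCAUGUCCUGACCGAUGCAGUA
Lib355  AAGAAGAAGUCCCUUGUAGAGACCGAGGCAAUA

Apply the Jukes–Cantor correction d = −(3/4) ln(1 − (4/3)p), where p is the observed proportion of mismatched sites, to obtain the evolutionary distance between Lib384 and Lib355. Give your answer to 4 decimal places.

0.3882

Differing sites — 1:G/A; 8:C/A; 9:U/G; 10:G/U; 14:A/U; 18:C/A; 19:C/G; 20:U/A; 27:U/G; 31:G/A.
p = 10/33 = 0.303030.
d = −0.75 · ln(1 − (4/3)·0.303030) = −0.75 · ln(0.595960) = −0.75 · (-0.517582) = 0.3882.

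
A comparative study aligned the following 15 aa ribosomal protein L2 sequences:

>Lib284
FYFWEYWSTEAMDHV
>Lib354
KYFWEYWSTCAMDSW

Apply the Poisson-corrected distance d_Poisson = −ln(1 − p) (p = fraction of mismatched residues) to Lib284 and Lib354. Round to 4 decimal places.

The sequences differ at positions 1 (F/K), 10 (E/C), 14 (H/S), 15 (V/W).
p = 4/15 = 0.266667.
d = −ln(1 − 0.266667) = −ln(0.733333) = 0.3102.

0.3102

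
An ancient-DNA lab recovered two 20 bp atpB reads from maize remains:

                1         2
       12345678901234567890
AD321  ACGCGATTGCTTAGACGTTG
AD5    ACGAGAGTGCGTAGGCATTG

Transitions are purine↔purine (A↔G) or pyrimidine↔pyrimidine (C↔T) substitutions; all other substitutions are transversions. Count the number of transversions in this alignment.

3

Mismatches occur at site 4 (C↔A, transversion), site 7 (T↔G, transversion), site 11 (T↔G, transversion), site 15 (A↔G, transition), site 17 (G↔A, transition).
Of the 5 differences, 2 transitions and 3 transversions, so the answer is 3.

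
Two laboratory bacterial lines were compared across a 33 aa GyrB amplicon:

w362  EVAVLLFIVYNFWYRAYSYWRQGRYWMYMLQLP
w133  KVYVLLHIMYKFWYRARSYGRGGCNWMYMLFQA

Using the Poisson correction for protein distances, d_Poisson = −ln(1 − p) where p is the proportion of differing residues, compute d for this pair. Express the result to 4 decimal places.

Mismatches occur at site 1 (E→K), site 3 (A→Y), site 7 (F→H), site 9 (V→M), site 11 (N→K), site 17 (Y→R), site 20 (W→G), site 22 (Q→G), site 24 (R→C), site 25 (Y→N), site 31 (Q→F), site 32 (L→Q), site 33 (P→A).
p = 13/33 = 0.393939.
d = −ln(1 − 0.393939) = −ln(0.606061) = 0.5008.

0.5008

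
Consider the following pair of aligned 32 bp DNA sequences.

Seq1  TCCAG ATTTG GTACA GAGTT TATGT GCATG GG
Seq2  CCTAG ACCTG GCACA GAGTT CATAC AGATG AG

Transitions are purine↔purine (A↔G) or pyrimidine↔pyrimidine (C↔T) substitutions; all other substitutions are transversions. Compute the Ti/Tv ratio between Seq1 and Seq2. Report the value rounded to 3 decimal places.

10.000

Mismatches occur at site 1 (T↔C, transition), site 3 (C↔T, transition), site 7 (T↔C, transition), site 8 (T↔C, transition), site 12 (T↔C, transition), site 21 (T↔C, transition), site 24 (G↔A, transition), site 25 (T↔C, transition), site 26 (G↔A, transition), site 27 (C↔G, transversion), site 31 (G↔A, transition).
Of the 11 differences, 10 transitions and 1 transversion, so Ti/Tv = 10/1 = 10.000.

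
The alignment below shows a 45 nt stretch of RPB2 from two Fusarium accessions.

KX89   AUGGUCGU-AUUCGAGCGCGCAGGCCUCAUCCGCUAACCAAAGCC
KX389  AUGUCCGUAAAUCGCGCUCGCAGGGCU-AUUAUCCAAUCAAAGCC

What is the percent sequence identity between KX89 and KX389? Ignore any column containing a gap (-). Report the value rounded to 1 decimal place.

Excluding the 2 gap columns leaves 43 comparable sites.
Mismatches occur at site 4 (G/U), site 5 (U/C), site 11 (U/A), site 15 (A/C), site 18 (G/U), site 25 (C/G), site 31 (C/U), site 32 (C/A), site 33 (G/U), site 35 (U/C), site 38 (C/U).
32 of the 43 comparable sites match, so the percent identity is 32/43 × 100 = 74.4%.

74.4%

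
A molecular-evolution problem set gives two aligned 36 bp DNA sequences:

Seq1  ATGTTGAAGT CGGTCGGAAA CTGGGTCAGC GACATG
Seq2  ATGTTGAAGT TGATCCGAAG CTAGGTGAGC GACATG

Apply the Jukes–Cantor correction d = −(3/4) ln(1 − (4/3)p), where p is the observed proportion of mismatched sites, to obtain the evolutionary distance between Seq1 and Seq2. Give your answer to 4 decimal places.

The sequences differ at positions 11 (C/T), 13 (G/A), 16 (G/C), 20 (A/G), 23 (G/A), 27 (C/G).
p = 6/36 = 0.166667.
d = −0.75 · ln(1 − (4/3)·0.166667) = −0.75 · ln(0.777777) = −0.75 · (-0.251315) = 0.1885.

0.1885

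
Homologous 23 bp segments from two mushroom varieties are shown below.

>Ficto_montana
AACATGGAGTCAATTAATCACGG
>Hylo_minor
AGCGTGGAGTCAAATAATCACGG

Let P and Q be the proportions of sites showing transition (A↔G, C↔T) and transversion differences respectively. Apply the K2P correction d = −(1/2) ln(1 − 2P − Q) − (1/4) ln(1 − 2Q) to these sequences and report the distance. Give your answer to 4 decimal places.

The sequences differ at positions 2 (A/G, transition), 4 (A/G, transition), 14 (T/A, transversion).
Of the 3 differences, 2 transitions and 1 transversion over 23 sites: P = 2/23 = 0.086957, Q = 1/23 = 0.043478.
d = −0.5·ln(0.782608) − 0.25·ln(0.913044) = −0.5·(-0.245123) − 0.25·(-0.090971) = 0.1453.

0.1453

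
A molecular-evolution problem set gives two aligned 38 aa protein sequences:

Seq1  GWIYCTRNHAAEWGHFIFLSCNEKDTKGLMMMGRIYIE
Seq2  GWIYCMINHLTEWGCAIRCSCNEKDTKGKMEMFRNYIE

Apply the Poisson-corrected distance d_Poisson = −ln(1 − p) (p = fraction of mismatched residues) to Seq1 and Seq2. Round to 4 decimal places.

0.3795

The sequences differ at positions 6 (T/M), 7 (R/I), 10 (A/L), 11 (A/T), 15 (H/C), 16 (F/A), 18 (F/R), 19 (L/C), 29 (L/K), 31 (M/E), 33 (G/F), 35 (I/N).
p = 12/38 = 0.315789.
d = −ln(1 − 0.315789) = −ln(0.684211) = 0.3795.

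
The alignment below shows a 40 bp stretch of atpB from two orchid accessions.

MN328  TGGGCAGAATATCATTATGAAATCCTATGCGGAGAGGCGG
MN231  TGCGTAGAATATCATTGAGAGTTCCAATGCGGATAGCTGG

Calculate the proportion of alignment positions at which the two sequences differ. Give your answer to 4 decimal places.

The sequences differ at positions 3 (G/C), 5 (C/T), 17 (A/G), 18 (T/A), 21 (A/G), 22 (A/T), 26 (T/A), 34 (G/T), 37 (G/C), 38 (C/T).
There are 10 differences over 40 sites, so p = 10/40 = 0.2500.

0.2500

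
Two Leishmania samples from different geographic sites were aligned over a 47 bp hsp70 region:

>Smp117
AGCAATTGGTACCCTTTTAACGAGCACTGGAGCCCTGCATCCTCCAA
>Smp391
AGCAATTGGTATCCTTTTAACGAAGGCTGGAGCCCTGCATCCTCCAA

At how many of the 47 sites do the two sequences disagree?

4

The sequences differ at positions 12 (C/T), 24 (G/A), 25 (C/G), 26 (A/G).
That gives 4 mismatches out of 47 aligned sites, so the Hamming distance is 4.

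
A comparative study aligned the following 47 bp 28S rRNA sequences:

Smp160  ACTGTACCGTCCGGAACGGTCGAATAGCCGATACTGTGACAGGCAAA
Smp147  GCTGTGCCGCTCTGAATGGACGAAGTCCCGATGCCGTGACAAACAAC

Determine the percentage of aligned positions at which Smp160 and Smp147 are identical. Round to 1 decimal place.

68.1%

The sequences differ at positions 1 (A/G), 6 (A/G), 10 (T/C), 11 (C/T), 13 (G/T), 17 (C/T), 20 (T/A), 25 (T/G), 26 (A/T), 27 (G/C), 33 (A/G), 35 (T/C), 42 (G/A), 43 (G/A), 47 (A/C).
32 of the 47 sites match, so the percent identity is 32/47 × 100 = 68.1%.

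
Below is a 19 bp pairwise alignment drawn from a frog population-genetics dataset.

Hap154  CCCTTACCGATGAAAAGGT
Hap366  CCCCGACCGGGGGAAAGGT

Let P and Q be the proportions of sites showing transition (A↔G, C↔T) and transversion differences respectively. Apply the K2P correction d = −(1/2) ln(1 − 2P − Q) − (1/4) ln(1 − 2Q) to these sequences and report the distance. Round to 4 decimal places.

0.3324

Differing sites — 4:T/C (Ti); 5:T/G (Tv); 10:A/G (Ti); 11:T/G (Tv); 13:A/G (Ti).
Of the 5 differences, 3 transitions and 2 transversions over 19 sites: P = 3/19 = 0.157895, Q = 2/19 = 0.105263.
d = −0.5·ln(0.578947) − 0.25·ln(0.789474) = −0.5·(-0.546544) − 0.25·(-0.236388) = 0.3324.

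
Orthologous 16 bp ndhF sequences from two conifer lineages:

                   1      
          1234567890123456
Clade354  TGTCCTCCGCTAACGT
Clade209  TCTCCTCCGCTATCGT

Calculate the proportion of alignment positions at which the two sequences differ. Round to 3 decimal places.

The sequences differ at positions 2 (G/C), 13 (A/T).
There are 2 differences over 16 sites, so p = 2/16 = 0.125.

0.125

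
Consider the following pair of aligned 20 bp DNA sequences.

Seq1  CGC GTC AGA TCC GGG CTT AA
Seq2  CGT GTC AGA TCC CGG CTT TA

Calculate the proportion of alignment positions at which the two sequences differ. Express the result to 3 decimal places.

The sequences differ at positions 3 (C/T), 13 (G/C), 19 (A/T).
There are 3 differences over 20 sites, so p = 3/20 = 0.150.

0.150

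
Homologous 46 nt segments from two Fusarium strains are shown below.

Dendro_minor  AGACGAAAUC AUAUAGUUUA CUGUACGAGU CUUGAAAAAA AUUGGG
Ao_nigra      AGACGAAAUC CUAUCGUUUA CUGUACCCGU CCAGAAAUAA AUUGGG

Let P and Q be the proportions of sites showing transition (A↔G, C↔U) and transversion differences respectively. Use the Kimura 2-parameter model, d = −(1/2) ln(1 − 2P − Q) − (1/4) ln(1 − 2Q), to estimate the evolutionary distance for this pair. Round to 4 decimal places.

0.1711

The sequences differ at positions 11 (A/C, transversion), 15 (A/C, transversion), 27 (G/C, transversion), 28 (A/C, transversion), 32 (U/C, transition), 33 (U/A, transversion), 38 (A/U, transversion).
Of the 7 differences, 1 transition and 6 transversions over 46 sites: P = 1/46 = 0.021739, Q = 6/46 = 0.130435.
d = −0.5·ln(0.826087) − 0.25·ln(0.739130) = −0.5·(-0.191055) − 0.25·(-0.302281) = 0.1711.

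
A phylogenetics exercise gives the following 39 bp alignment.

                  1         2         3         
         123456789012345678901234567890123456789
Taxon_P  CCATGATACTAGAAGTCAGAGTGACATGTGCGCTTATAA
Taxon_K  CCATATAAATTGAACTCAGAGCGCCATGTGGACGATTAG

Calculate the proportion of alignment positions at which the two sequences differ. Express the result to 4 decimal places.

Mismatches occur at site 5 (G↔A), site 6 (A↔T), site 7 (T↔A), site 9 (C↔A), site 11 (A↔T), site 15 (G↔C), site 22 (T↔C), site 24 (A↔C), site 31 (C↔G), site 32 (G↔A), site 34 (T↔G), site 35 (T↔A), site 36 (A↔T), site 39 (A↔G).
There are 14 differences over 39 sites, so p = 14/39 = 0.3590.

0.3590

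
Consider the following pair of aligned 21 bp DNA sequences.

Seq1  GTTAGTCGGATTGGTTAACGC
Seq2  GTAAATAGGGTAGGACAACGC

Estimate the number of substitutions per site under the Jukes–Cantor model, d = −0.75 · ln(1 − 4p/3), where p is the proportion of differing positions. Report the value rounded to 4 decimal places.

0.4408

Differing sites — 3:T/A; 5:G/A; 7:C/A; 10:A/G; 12:T/A; 15:T/A; 16:T/C.
p = 7/21 = 0.333333.
d = −0.75 · ln(1 − (4/3)·0.333333) = −0.75 · ln(0.555556) = −0.75 · (-0.587786) = 0.4408.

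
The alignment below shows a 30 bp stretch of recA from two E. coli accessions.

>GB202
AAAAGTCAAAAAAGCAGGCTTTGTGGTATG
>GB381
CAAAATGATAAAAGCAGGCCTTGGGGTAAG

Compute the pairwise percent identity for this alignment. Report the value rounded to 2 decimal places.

76.67%

Mismatches occur at site 1 (A→C), site 5 (G→A), site 7 (C→G), site 9 (A→T), site 20 (T→C), site 24 (T→G), site 29 (T→A).
23 of the 30 sites match, so the percent identity is 23/30 × 100 = 76.67%.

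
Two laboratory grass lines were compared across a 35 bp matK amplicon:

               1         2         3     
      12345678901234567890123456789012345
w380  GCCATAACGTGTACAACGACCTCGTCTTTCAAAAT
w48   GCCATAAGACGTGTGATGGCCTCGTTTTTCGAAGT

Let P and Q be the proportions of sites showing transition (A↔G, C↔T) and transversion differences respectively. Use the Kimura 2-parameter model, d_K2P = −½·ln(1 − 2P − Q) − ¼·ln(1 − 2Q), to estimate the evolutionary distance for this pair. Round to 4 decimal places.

Mismatches occur at site 8 (C→G, transversion), site 9 (G→A, transition), site 10 (T→C, transition), site 13 (A→G, transition), site 14 (C→T, transition), site 15 (A→G, transition), site 17 (C→T, transition), site 19 (A→G, transition), site 26 (C→T, transition), site 31 (A→G, transition), site 34 (A→G, transition).
Of the 11 differences, 10 transitions and 1 transversion over 35 sites: P = 10/35 = 0.285714, Q = 1/35 = 0.028571.
d = −0.5·ln(0.400001) − 0.25·ln(0.942858) = −0.5·(-0.916288) − 0.25·(-0.058840) = 0.4729.

0.4729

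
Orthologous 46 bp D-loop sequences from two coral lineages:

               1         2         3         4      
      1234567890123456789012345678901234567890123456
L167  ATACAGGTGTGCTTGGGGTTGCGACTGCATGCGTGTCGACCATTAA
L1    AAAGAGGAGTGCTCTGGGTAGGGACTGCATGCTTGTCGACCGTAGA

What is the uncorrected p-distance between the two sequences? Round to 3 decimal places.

0.239

The sequences differ at positions 2 (T/A), 4 (C/G), 8 (T/A), 14 (T/C), 15 (G/T), 20 (T/A), 22 (C/G), 33 (G/T), 42 (A/G), 44 (T/A), 45 (A/G).
There are 11 differences over 46 sites, so p = 11/46 = 0.239.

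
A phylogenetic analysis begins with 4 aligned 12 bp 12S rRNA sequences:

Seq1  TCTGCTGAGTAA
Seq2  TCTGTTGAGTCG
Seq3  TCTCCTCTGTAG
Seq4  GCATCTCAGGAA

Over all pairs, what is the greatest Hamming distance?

8

Pairwise Hamming distances:
  Seq1 vs Seq2: 3
  Seq1 vs Seq3: 4
  Seq1 vs Seq4: 5
  Seq2 vs Seq3: 5
  Seq2 vs Seq4: 8
  Seq3 vs Seq4: 6
The largest is 8, between Seq2 and Seq4.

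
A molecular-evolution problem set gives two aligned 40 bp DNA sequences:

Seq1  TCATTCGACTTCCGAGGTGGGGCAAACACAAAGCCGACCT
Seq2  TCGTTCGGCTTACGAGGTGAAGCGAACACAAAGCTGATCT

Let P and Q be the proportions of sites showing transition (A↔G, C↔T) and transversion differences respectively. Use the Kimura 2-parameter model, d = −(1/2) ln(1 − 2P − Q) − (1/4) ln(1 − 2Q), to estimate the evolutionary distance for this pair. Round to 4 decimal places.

Differing sites — 3:A/G (Ti); 8:A/G (Ti); 12:C/A (Tv); 20:G/A (Ti); 21:G/A (Ti); 24:A/G (Ti); 35:C/T (Ti); 38:C/T (Ti).
Of the 8 differences, 7 transitions and 1 transversion over 40 sites: P = 7/40 = 0.175000, Q = 1/40 = 0.025000.
d = −0.5·ln(0.625000) − 0.25·ln(0.950000) = −0.5·(-0.470004) − 0.25·(-0.051293) = 0.2478.

0.2478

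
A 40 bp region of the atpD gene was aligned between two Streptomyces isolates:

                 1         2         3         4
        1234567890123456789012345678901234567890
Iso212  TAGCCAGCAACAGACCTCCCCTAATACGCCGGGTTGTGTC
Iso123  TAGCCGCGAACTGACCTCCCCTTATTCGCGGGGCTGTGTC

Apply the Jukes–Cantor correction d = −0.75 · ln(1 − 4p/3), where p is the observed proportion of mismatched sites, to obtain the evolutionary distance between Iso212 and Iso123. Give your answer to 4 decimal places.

The sequences differ at positions 6 (A/G), 7 (G/C), 8 (C/G), 12 (A/T), 23 (A/T), 26 (A/T), 30 (C/G), 34 (T/C).
p = 8/40 = 0.200000.
d = −0.75 · ln(1 − (4/3)·0.200000) = −0.75 · ln(0.733333) = −0.75 · (-0.310155) = 0.2326.

0.2326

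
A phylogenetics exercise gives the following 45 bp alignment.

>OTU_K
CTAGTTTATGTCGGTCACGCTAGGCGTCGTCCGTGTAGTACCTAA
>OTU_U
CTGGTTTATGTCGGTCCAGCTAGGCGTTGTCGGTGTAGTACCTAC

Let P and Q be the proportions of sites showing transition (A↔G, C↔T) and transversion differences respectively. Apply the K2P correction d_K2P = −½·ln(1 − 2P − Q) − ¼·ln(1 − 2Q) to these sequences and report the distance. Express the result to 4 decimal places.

Differing sites — 3:A/G (Ti); 17:A/C (Tv); 18:C/A (Tv); 28:C/T (Ti); 32:C/G (Tv); 45:A/C (Tv).
Of the 6 differences, 2 transitions and 4 transversions over 45 sites: P = 2/45 = 0.044444, Q = 4/45 = 0.088889.
d = −0.5·ln(0.822223) − 0.25·ln(0.822222) = −0.5·(-0.195744) − 0.25·(-0.195745) = 0.1468.

0.1468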